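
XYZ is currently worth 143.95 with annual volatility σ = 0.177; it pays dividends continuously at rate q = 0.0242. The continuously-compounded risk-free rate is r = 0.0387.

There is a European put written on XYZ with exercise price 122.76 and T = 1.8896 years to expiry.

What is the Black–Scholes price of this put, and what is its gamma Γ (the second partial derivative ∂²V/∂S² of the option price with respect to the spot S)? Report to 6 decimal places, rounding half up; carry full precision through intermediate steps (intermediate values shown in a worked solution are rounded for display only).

σ√T = 0.177·√1.8896 = 0.243309
d₁ = (ln(S/K) + (r−q+σ²/2)T) / (σ√T) = (ln(143.95/122.76) + (0.0387−0.0242+0.177²/2)·1.8896) / 0.243309 = (0.159235 + 0.056999) / 0.243309 = 0.888720
d₂ = d₁ − σ√T = 0.888720 − 0.243309 = 0.645411
e^{−rT} = 0.929482
e^{−qT} = 0.955301
N(−d₁) = 0.187077,  N(−d₂) = 0.259330
Put price V = K·e^{−rT}·N(−d₂) − S·e^{−qT}·N(−d₁) = 29.590440 − 25.725980 = 3.864460
φ(d₁) = (1/√(2π))·e^{−d₁²/2} = 0.268783
Γ = e^{−qT}·φ(d₁) / (S·σ·√T) = 0.007331

price = 3.864460
Γ = 0.007331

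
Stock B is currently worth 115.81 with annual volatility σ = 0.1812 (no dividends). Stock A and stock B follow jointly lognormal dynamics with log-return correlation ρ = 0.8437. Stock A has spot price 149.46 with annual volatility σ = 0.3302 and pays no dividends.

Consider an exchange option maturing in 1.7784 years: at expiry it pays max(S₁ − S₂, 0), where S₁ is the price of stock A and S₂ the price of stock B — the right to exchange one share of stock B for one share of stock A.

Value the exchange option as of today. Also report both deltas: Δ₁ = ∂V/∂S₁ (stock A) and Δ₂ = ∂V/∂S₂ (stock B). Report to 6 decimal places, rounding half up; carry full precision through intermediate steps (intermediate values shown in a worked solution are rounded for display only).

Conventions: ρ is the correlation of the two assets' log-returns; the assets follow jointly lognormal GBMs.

exchange price = 36.906225
Δ1 = 0.860062
Δ2 = -0.791284

σ_eff = √(σ₁² + σ₂² − 2ρσ₁σ₂) = √(0.3302² + 0.1812² − 2·0.8437·0.3302·0.1812) = 0.202249
d₁ = (ln(S₁/S₂) + (q₂ − q₁ + σ_eff²/2)T) / (σ_eff√T) = (ln(149.46/115.81) + (0.0 − 0.0 + 0.020452)·1.7784) / 0.269712 = 1.080597
d₂ = d₁ − σ_eff√T = 1.080597 − 0.269712 = 0.810885
N(d₁) = 0.860062,  N(d₂) = 0.791284
V = S₁·e^{−q₁T}·N(d₁) − S₂·e^{−q₂T}·N(d₂) = 128.544839 − 91.638614 = 36.906225
Key observation: no risk-free rate is needed — with the second asset as numeraire the exchange option is a call on the ratio S₁/S₂, and r cancels out of the value.
Δ₁ = e^{−q₁T}·N(d₁) = 0.860062;  Δ₂ = −e^{−q₂T}·N(d₂) = -0.791284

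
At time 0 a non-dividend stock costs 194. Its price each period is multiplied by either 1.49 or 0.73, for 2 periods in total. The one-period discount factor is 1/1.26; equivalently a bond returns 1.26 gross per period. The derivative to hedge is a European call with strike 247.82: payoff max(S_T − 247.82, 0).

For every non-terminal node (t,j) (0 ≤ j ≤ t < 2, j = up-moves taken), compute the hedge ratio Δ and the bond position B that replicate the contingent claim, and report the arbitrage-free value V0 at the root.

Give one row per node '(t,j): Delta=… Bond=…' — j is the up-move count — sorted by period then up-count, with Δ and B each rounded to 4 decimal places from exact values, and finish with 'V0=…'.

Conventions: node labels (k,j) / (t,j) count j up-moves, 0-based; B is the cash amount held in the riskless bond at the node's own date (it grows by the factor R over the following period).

(0,0): Delta=0.6865 Bond=-77.1605
(1,0): Delta=0.0000 Bond=0.0000
(1,1): Delta=0.8325 Bond=-139.4131
V0=56.0207

Under the risk-neutral measure, an up-move has probability p* = (R−d)/(u−d) = 0.6974 and values discount at R = 1.26.
Terminal payoffs: V(2,0)=0.0000, V(2,1)=0.0000, V(2,2)=182.8794
  t=1,j=0: stock 141.6200 → up 211.0138 (V=0.0000), down 103.3826 (V=0.0000). Price 0.0000; hedge Δ=0.0000, bond B=0.0000.
  t=1,j=1: stock 289.0600 → up 430.6994 (V=182.8794), down 211.0138 (V=0.0000). Price 101.2177; hedge Δ=0.8325, bond B=-139.4131.
  t=0,j=0: stock 194.0000 → up 289.0600 (V=101.2177), down 141.6200 (V=0.0000). Price 56.0207; hedge Δ=0.6865, bond B=-77.1605.
Sanity check at the root: Δ(0,0)·S0 + B(0,0) reproduces V0 = 56.0207.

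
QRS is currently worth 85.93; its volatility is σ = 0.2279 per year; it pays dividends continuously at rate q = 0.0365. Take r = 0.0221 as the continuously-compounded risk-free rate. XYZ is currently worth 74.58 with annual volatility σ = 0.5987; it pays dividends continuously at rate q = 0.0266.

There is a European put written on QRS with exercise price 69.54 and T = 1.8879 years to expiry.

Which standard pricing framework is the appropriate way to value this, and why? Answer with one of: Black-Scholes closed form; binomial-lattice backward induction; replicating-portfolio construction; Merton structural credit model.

framework: Black-Scholes closed form

Key observation: everything needed for the exact continuous-time valuation of the European put on QRS (strike 69.54) is given, and no feature rules the closed form out.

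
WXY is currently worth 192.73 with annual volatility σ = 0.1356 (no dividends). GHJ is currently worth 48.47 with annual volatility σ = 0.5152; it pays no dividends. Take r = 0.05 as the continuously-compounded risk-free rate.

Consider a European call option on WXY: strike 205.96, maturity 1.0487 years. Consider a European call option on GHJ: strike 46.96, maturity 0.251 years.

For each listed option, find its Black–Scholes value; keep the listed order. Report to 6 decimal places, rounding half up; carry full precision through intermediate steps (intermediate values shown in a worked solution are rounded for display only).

[WXY call K=205.96]
σ√T = 0.1356·√1.0487 = 0.138863
d₁ = (ln(S/K) + (r+σ²/2)T) / (σ√T) = (ln(192.73/205.96) + (0.05+0.1356²/2)·1.0487) / 0.138863 = (-0.066392 + 0.062076) / 0.138863 = -0.031076
d₂ = d₁ − σ√T = -0.031076 − 0.138863 = -0.169939
e^{−rT} = 0.948916
N(d₁) = 0.487604,  N(d₂) = 0.432529
price = S·N(d₁) − K·e^{−rT}·N(d₂) = 93.975996 − 84.532950 = 9.443045
[GHJ call K=46.96]
σ√T = 0.5152·√0.251 = 0.258115
d₁ = (ln(S/K) + (r+σ²/2)T) / (σ√T) = (ln(48.47/46.96) + (0.05+0.5152²/2)·0.251) / 0.258115 = (0.031649 + 0.045862) / 0.258115 = 0.300295
d₂ = d₁ − σ√T = 0.300295 − 0.258115 = 0.042180
e^{−rT} = 0.987528
N(d₁) = 0.618024,  N(d₂) = 0.516822
price = S·N(d₁) − K·e^{−rT}·N(d₂) = 29.955614 − 23.967295 = 5.988319

price(WXY call K=205.96) = 9.443045
price(GHJ call K=46.96) = 5.988319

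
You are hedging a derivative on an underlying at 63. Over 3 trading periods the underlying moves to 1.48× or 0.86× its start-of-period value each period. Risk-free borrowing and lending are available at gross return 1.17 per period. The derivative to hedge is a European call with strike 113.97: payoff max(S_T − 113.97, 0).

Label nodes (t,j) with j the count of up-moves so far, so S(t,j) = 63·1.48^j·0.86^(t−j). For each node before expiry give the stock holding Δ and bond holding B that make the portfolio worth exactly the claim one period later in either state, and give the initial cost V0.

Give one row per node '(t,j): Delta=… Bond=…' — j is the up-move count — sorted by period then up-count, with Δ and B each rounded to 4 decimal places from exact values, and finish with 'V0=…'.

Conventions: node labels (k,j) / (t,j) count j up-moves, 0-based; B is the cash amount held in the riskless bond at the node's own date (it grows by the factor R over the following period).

The replicating-portfolio and risk-neutral prices coincide; use p* = (1.17−0.86)/(1.48−0.86) = 0.5000 for the latter.
Expiry values: V(3,0)=0.0000, V(3,1)=0.0000, V(3,2)=4.7059, V(3,3)=90.2629
Node (2,0) S=46.5948: V=(p*·0.0000+(1−p*)·0.0000)/1.17=0.0000; Δ=(0.0000−0.0000)/(68.9603−40.0715)=0.0000; B=V−Δ·S=0.0000
Node (2,1) S=80.1864: V=(p*·4.7059+(1−p*)·0.0000)/1.17=2.0111; Δ=(4.7059−0.0000)/(118.6759−68.9603)=0.0947; B=V−Δ·S=-5.5791
Node (2,2) S=137.9952: V=(p*·90.2629+(1−p*)·4.7059)/1.17=40.5849; Δ=(90.2629−4.7059)/(204.2329−118.6759)=1.0000; B=V−Δ·S=-97.4103
Node (1,0) S=54.1800: V=(p*·2.0111+(1−p*)·0.0000)/1.17=0.8594; Δ=(2.0111−0.0000)/(80.1864−46.5948)=0.0599; B=V−Δ·S=-2.3842
Node (1,1) S=93.2400: V=(p*·40.5849+(1−p*)·2.0111)/1.17=18.2034; Δ=(40.5849−2.0111)/(137.9952−80.1864)=0.6673; B=V−Δ·S=-44.0125
Node (0,0) S=63.0000: V=(p*·18.2034+(1−p*)·0.8594)/1.17=8.1465; Δ=(18.2034−0.8594)/(93.2400−54.1800)=0.4440; B=V−Δ·S=-19.8277
Check: Δ(0,0)·S0 + B(0,0) = 8.1465 = V0.

(0,0): Delta=0.4440 Bond=-19.8277
(1,0): Delta=0.0599 Bond=-2.3842
(1,1): Delta=0.6673 Bond=-44.0125
(2,0): Delta=0.0000 Bond=0.0000
(2,1): Delta=0.0947 Bond=-5.5791
(2,2): Delta=1.0000 Bond=-97.4103
V0=8.1465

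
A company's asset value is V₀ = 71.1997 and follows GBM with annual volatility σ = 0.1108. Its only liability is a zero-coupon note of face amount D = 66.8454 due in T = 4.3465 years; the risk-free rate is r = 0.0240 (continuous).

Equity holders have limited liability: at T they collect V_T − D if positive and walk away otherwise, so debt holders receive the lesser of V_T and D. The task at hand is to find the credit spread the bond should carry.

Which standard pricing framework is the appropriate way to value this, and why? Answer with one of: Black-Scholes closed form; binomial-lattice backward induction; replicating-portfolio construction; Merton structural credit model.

Key observation: with the firm-asset dynamics (V₀ = 71.1997) and a single zero-coupon liability of face 66.8454 given, debt value, spread, and default probability all derive from the option view of the balance sheet.

framework: Merton structural credit model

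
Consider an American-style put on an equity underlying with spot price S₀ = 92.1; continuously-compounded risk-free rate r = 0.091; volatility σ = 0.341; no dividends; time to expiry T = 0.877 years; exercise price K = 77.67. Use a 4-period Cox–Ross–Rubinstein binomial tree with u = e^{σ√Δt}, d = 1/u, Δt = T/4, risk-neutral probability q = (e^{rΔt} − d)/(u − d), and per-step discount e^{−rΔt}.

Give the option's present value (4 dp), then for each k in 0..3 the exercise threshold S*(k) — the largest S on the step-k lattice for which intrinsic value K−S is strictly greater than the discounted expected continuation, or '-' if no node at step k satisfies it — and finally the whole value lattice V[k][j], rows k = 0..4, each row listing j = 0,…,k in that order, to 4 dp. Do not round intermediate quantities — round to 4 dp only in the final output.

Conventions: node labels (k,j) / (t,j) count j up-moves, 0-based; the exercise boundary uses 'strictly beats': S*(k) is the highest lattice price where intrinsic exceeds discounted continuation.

price = 3.7979
boundary = - - - 57.0463
tree:
3.7979
6.9181 1.0986
12.2194 2.3497 0.0000
20.6237 5.0253 0.0000 0.0000
29.0423 10.7476 0.0000 0.0000 0.0000

Δt=0.21925  u=1.17312  d=0.85242  q=0.52301  discount=0.98025
step 4 (expiry): payoffs max(K−S,0) = 29.0423 10.7476 0.0000 0.0000 0.0000
step 3: (k=3,j=0): S=57.0463, K−S=20.6237, hold=19.0894 ⇒ V=20.6237 exercise | (k=3,j=1): S=78.5083, K−S=0.0000, hold=5.0253 ⇒ V=5.0253 continue | (k=3,j=2): S=108.0447, K−S=0.0000, hold=0.0000 ⇒ V=0.0000 continue | (k=3,j=3): S=148.6933, K−S=0.0000, hold=0.0000 ⇒ V=0.0000 continue  boundary S*=57.0463
step 2: (k=2,j=0): S=66.9224, K−S=10.7476, hold=12.2194 ⇒ V=12.2194 continue | (k=2,j=1): S=92.1000, K−S=0.0000, hold=2.3497 ⇒ V=2.3497 continue | (k=2,j=2): S=126.7499, K−S=0.0000, hold=0.0000 ⇒ V=0.0000 continue  boundary S*=-
step 1: (k=1,j=0): S=78.5083, K−S=0.0000, hold=6.9181 ⇒ V=6.9181 continue | (k=1,j=1): S=108.0447, K−S=0.0000, hold=1.0986 ⇒ V=1.0986 continue  boundary S*=-
step 0: (k=0,j=0): S=92.1000, K−S=0.0000, hold=3.7979 ⇒ V=3.7979 continue  boundary S*=-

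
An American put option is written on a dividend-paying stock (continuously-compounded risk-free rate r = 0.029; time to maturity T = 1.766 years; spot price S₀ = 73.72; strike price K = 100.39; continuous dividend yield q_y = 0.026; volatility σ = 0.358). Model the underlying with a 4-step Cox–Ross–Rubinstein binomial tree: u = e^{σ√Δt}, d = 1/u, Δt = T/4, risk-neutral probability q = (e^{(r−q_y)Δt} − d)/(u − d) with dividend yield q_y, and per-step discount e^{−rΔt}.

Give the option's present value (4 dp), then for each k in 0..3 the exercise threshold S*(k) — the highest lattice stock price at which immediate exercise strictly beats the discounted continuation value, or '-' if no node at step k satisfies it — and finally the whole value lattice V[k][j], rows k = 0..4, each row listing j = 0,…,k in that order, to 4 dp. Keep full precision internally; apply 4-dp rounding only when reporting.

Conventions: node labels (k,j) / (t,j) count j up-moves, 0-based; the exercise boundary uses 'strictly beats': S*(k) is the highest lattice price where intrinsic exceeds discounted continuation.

params: Δt=0.44150 u=1.26855 d=0.78830 q=0.44357 e^(-rΔt)=0.98728
t_4 payoffs: 71.9222 54.5790 26.6700 0.0000 0.0000
t_3: node(3,0) S=36.1129 payoff=64.2771 vs cont=63.4121 → 64.2771 [stop]  node(3,1) S=58.1136 payoff=42.2764 vs cont=41.6625 → 42.2764 [stop]  node(3,2) S=93.5175 payoff=6.8725 vs cont=14.6512 → 14.6512 [wait]  node(3,3) S=150.4903 payoff=0.0000 vs cont=0.0000 → 0.0000 [wait]  ⇒ S*(3)=58.1136
t_2: node(2,0) S=45.8110 payoff=54.5790 vs cont=53.8247 → 54.5790 [stop]  node(2,1) S=73.7200 payoff=26.6700 vs cont=29.6408 → 29.6408 [wait]  node(2,2) S=118.6317 payoff=0.0000 vs cont=8.0487 → 8.0487 [wait]  ⇒ S*(2)=45.8110
t_1: node(1,0) S=58.1136 payoff=42.2764 vs cont=42.9635 → 42.9635 [wait]  node(1,1) S=93.5175 payoff=6.8725 vs cont=19.8079 → 19.8079 [wait]  ⇒ S*(1)=-
t_0: node(0,0) S=73.7200 payoff=26.6700 vs cont=32.2765 → 32.2765 [wait]  ⇒ S*(0)=-

price = 32.2765
boundary = - - 45.8110 58.1136
tree:
32.2765
42.9635 19.8079
54.5790 29.6408 8.0487
64.2771 42.2764 14.6512 0.0000
71.9222 54.5790 26.6700 0.0000 0.0000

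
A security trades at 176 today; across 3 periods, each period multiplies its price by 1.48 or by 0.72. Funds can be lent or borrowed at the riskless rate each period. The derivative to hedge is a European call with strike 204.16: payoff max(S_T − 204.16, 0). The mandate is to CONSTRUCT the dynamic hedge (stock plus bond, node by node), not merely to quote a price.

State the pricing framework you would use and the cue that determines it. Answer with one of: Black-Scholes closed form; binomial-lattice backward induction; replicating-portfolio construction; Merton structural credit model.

framework: replicating-portfolio construction

Key observation: the mandate to exhibit the hedge at every date and state singles out the replicating-portfolio construction on the 3-period tree with factors 1.48 and 0.72 from 176.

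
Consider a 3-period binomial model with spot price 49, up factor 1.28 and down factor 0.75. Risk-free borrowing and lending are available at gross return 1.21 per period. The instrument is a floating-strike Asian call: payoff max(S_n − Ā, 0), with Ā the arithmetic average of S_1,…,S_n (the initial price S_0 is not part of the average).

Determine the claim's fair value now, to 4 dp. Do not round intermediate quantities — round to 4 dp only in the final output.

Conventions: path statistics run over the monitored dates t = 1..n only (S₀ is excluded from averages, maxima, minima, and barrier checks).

Set p* = 0.8679 (from d < R < u); the path-dependent value is the discounted p*-expectation over all price paths.
Enumerate all 2^3 = 8 price paths (U = up ×1.28, D = down ×0.75); each path with k up-moves has probability p*^k·(1−p*)^(3−k).
DDD: Ā=28.3281, payoff=0.0000, prob=0.002304
UDD: Ā=48.3467, payoff=0.0000, prob=0.015140
DUD: Ā=39.6900, payoff=0.0000, prob=0.015140
UUD: Ā=67.7376, payoff=0.0000, prob=0.099492
DDU: Ā=33.1975, payoff=2.0825, prob=0.015140
UDU: Ā=56.6571, payoff=3.5541, prob=0.099492
DUU: Ā=48.0004, payoff=12.2108, prob=0.099492
UUU: Ā=81.9207, payoff=20.8398, prob=0.653801
Price = Σ prob·payoff / R^3 = 15.225075 / 1.771561 = 8.5942

price = 8.5942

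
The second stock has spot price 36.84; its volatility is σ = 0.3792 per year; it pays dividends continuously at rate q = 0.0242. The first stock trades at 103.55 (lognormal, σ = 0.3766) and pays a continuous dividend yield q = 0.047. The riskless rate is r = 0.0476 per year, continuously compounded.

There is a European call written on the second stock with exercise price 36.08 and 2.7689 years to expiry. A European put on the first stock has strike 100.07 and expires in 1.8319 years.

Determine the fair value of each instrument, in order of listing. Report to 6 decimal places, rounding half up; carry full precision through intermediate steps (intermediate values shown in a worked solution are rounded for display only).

price(the second stock call K=36.08) = 9.667317
price(the first stock put K=100.07) = 17.178330

[the second stock call K=36.08]
σ√T = 0.3792·√2.7689 = 0.630989
d₁ = (ln(S/K) + (r−q+σ²/2)T) / (σ√T) = (ln(36.84/36.08) + (0.0476−0.0242+0.3792²/2)·2.7689) / 0.630989 = (0.020846 + 0.263866) / 0.630989 = 0.451214
d₂ = d₁ − σ√T = 0.451214 − 0.630989 = -0.179775
e^{−rT} = 0.876517
e^{−qT} = 0.935188
N(d₁) = 0.674083,  N(d₂) = 0.428665
price = S·e^{−qT}·N(d₁) − K·e^{−rT}·N(d₂) = 23.223718 − 13.556401 = 9.667317
[the first stock put K=100.07]
σ√T = 0.3766·√1.8319 = 0.509719
d₁ = (ln(S/K) + (r−q+σ²/2)T) / (σ√T) = (ln(103.55/100.07) + (0.0476−0.047+0.3766²/2)·1.8319) / 0.509719 = (0.034185 + 0.131006) / 0.509719 = 0.324082
d₂ = d₁ − σ√T = 0.324082 − 0.509719 = -0.185638
e^{−rT} = 0.916495
e^{−qT} = 0.917503
N(−d₁) = 0.372938,  N(−d₂) = 0.573636
price = K·e^{−rT}·N(−d₂) − S·e^{−qT}·N(−d₁) = 52.610227 − 35.431896 = 17.178330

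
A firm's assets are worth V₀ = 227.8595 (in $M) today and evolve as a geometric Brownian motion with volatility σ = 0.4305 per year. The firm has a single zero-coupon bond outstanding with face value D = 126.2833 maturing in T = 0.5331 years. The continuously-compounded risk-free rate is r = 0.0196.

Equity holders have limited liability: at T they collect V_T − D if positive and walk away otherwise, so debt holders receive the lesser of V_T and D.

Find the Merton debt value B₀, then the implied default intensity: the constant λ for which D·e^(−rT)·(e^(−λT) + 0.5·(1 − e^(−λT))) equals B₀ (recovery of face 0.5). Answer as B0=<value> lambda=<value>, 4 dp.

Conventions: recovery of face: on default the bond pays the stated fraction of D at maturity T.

Apply the equity-as-call identities (strike 126.2833, horizon 0.5331 years):
d₁ = [ln(V₀/D) + (r + σ²/2)T] / (σ√T)
   = [ln(227.8595/126.2833) + (0.0196 + 0.5·0.4305²)·0.5331] / (0.4305·√0.5331)
   = [0.590201 + 0.059849] / 0.314324 = 2.068089
d₂ = d₁ − σ√T = 2.068089 − 0.314324 = 1.753765
N(d₁) = 0.980684,  N(d₂) = 0.960265,  e^(−rT) = 0.989606
E₀ = V₀·N(d₁) − D·e^(−rT)·N(d₂)
   = 227.8595·0.980684 − 126.2833·0.989606·0.960265 = 103.453297
B₀ = V₀ − E₀ = 227.8595 − 103.453297 = 124.406203
e^(−λT) = (B₀·e^(rT)/D − 0.5)/(1 − 0.5) = (124.4062·1.010504/126.2833 − 0.5)/0.5 = 0.99096643
λ = −ln(0.99096643)/0.5331 = 0.017022

B0=124.4062 lambda=0.0170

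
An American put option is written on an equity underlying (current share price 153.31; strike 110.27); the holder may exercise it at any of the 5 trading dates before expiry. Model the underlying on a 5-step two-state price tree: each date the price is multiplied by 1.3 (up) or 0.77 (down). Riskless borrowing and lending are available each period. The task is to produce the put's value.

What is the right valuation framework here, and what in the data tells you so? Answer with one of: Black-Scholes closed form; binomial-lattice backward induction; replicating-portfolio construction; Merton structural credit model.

Key observation: the put (strike 110.27 on spot 153.31) is American-style on a 5-step discrete price model, so the early-exercise decision at every node requires stepwise backward valuation — a closed form cannot price the exercise right.

framework: binomial-lattice backward induction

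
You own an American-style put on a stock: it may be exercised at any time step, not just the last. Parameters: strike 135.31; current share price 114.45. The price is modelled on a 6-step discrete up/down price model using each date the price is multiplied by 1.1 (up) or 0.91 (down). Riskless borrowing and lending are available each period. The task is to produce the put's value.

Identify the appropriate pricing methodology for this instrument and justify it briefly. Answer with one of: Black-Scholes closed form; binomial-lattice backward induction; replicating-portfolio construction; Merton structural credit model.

framework: binomial-lattice backward induction

Key observation: with exercise allowed before expiry on a discrete up/down model (6 steps from spot 114.45), the strike-135.31 put's value must be rolled back through the tree testing early exercise at each node.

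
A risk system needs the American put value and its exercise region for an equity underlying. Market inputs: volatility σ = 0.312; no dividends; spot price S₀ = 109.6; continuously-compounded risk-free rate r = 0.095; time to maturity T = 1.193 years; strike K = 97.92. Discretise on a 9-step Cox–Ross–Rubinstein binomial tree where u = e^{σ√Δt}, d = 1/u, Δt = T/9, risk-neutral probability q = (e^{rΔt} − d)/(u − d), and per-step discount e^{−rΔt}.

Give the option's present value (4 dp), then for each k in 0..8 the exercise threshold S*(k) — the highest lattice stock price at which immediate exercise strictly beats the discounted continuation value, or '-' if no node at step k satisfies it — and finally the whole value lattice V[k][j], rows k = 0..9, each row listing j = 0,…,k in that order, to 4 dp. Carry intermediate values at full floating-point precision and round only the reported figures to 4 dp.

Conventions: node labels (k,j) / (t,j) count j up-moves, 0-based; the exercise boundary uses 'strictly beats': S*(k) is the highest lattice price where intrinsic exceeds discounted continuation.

params: Δt=0.13256 u=1.12030 d=0.89262 q=0.52729 e^(-rΔt)=0.98749
t_9 payoffs: 58.4912 48.4344 35.8123 19.9708 0.0888 0.0000 0.0000 0.0000 0.0000 0.0000
t_8: node(8,0) S=44.1719 payoff=53.7481 vs cont=52.5227 → 53.7481 [stop]  node(8,1) S=55.4386 payoff=42.4814 vs cont=41.2560 → 42.4814 [stop]  node(8,2) S=69.5790 payoff=28.3410 vs cont=27.1156 → 28.3410 [stop]  node(8,3) S=87.3262 payoff=10.5938 vs cont=9.3685 → 10.5938 [stop]  node(8,4) S=109.6000 payoff=0.0000 vs cont=0.0414 → 0.0414 [wait]  node(8,5) S=137.5551 payoff=0.0000 vs cont=0.0000 → 0.0000 [wait]  node(8,6) S=172.6405 payoff=0.0000 vs cont=0.0000 → 0.0000 [wait]  node(8,7) S=216.6750 payoff=0.0000 vs cont=0.0000 → 0.0000 [wait]  node(8,8) S=271.9411 payoff=0.0000 vs cont=0.0000 → 0.0000 [wait]  ⇒ S*(8)=87.3262
t_7: node(7,0) S=49.4856 payoff=48.4344 vs cont=47.2090 → 48.4344 [stop]  node(7,1) S=62.1077 payoff=35.8123 vs cont=34.5870 → 35.8123 [stop]  node(7,2) S=77.9492 payoff=19.9708 vs cont=18.7455 → 19.9708 [stop]  node(7,3) S=97.8312 payoff=0.0888 vs cont=4.9667 → 4.9667 [wait]  node(7,4) S=122.7845 payoff=0.0000 vs cont=0.0193 → 0.0193 [wait]  node(7,5) S=154.1025 payoff=0.0000 vs cont=0.0000 → 0.0000 [wait]  node(7,6) S=193.4086 payoff=0.0000 vs cont=0.0000 → 0.0000 [wait]  node(7,7) S=242.7403 payoff=0.0000 vs cont=0.0000 → 0.0000 [wait]  ⇒ S*(7)=77.9492
t_6: node(6,0) S=55.4386 payoff=42.4814 vs cont=41.2560 → 42.4814 [stop]  node(6,1) S=69.5790 payoff=28.3410 vs cont=27.1156 → 28.3410 [stop]  node(6,2) S=87.3262 payoff=10.5938 vs cont=11.9084 → 11.9084 [wait]  node(6,3) S=109.6000 payoff=0.0000 vs cont=2.3285 → 2.3285 [wait]  node(6,4) S=137.5551 payoff=0.0000 vs cont=0.0090 → 0.0090 [wait]  node(6,5) S=172.6405 payoff=0.0000 vs cont=0.0000 → 0.0000 [wait]  node(6,6) S=216.6750 payoff=0.0000 vs cont=0.0000 → 0.0000 [wait]  ⇒ S*(6)=69.5790
t_5: node(5,0) S=62.1077 payoff=35.8123 vs cont=34.5870 → 35.8123 [stop]  node(5,1) S=77.9492 payoff=19.9708 vs cont=19.4300 → 19.9708 [stop]  node(5,2) S=97.8312 payoff=0.0888 vs cont=6.7712 → 6.7712 [wait]  node(5,3) S=122.7845 payoff=0.0000 vs cont=1.0916 → 1.0916 [wait]  node(5,4) S=154.1025 payoff=0.0000 vs cont=0.0042 → 0.0042 [wait]  node(5,5) S=193.4086 payoff=0.0000 vs cont=0.0000 → 0.0000 [wait]  ⇒ S*(5)=77.9492
t_4: node(4,0) S=69.5790 payoff=28.3410 vs cont=27.1156 → 28.3410 [stop]  node(4,1) S=87.3262 payoff=10.5938 vs cont=12.8479 → 12.8479 [wait]  node(4,2) S=109.6000 payoff=0.0000 vs cont=3.7291 → 3.7291 [wait]  node(4,3) S=137.5551 payoff=0.0000 vs cont=0.5118 → 0.5118 [wait]  node(4,4) S=172.6405 payoff=0.0000 vs cont=0.0020 → 0.0020 [wait]  ⇒ S*(4)=69.5790
t_3: node(3,0) S=77.9492 payoff=19.9708 vs cont=19.9192 → 19.9708 [stop]  node(3,1) S=97.8312 payoff=0.0888 vs cont=7.9391 → 7.9391 [wait]  node(3,2) S=122.7845 payoff=0.0000 vs cont=2.0072 → 2.0072 [wait]  node(3,3) S=154.1025 payoff=0.0000 vs cont=0.2399 → 0.2399 [wait]  ⇒ S*(3)=77.9492
t_2: node(2,0) S=87.3262 payoff=10.5938 vs cont=13.4561 → 13.4561 [wait]  node(2,1) S=109.6000 payoff=0.0000 vs cont=4.7510 → 4.7510 [wait]  node(2,2) S=137.5551 payoff=0.0000 vs cont=1.0619 → 1.0619 [wait]  ⇒ S*(2)=-
t_1: node(1,0) S=97.8312 payoff=0.0888 vs cont=8.7550 → 8.7550 [wait]  node(1,1) S=122.7845 payoff=0.0000 vs cont=2.7707 → 2.7707 [wait]  ⇒ S*(1)=-
t_0: node(0,0) S=109.6000 payoff=0.0000 vs cont=5.5294 → 5.5294 [wait]  ⇒ S*(0)=-

price = 5.5294
boundary = - - - 77.9492 69.5790 77.9492 69.5790 77.9492 87.3262
tree:
5.5294
8.7550 2.7707
13.4561 4.7510 1.0619
19.9708 7.9391 2.0072 0.2399
28.3410 12.8479 3.7291 0.5118 0.0020
35.8123 19.9708 6.7712 1.0916 0.0042 0.0000
42.4814 28.3410 11.9084 2.3285 0.0090 0.0000 0.0000
48.4344 35.8123 19.9708 4.9667 0.0193 0.0000 0.0000 0.0000
53.7481 42.4814 28.3410 10.5938 0.0414 0.0000 0.0000 0.0000 0.0000
58.4912 48.4344 35.8123 19.9708 0.0888 0.0000 0.0000 0.0000 0.0000 0.0000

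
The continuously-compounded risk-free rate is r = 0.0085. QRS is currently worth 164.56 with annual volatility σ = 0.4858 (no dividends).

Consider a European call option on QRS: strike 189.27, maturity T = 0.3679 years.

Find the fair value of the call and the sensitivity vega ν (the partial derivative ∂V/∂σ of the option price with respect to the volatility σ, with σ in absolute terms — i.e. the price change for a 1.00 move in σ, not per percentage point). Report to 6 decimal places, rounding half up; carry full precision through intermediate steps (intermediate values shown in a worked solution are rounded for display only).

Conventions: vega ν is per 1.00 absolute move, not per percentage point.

price = 10.797077
ν = 37.870467

σ√T = 0.4858·√0.3679 = 0.294661
d₁ = (ln(S/K) + (r+σ²/2)T) / (σ√T) = (ln(164.56/189.27) + (0.0085+0.4858²/2)·0.3679) / 0.294661 = (-0.139899 + 0.046540) / 0.294661 = -0.316838
d₂ = d₁ − σ√T = -0.316838 − 0.294661 = -0.611499
e^{−rT} = 0.996878
N(d₁) = 0.375683,  N(d₂) = 0.270435
Call price V = S·N(d₁) − K·e^{−rT}·N(d₂) = 61.822454 − 51.025378 = 10.797077
φ(d₁) = (1/√(2π))·e^{−d₁²/2} = 0.379412
ν = S·φ(d₁)·√T = 37.870467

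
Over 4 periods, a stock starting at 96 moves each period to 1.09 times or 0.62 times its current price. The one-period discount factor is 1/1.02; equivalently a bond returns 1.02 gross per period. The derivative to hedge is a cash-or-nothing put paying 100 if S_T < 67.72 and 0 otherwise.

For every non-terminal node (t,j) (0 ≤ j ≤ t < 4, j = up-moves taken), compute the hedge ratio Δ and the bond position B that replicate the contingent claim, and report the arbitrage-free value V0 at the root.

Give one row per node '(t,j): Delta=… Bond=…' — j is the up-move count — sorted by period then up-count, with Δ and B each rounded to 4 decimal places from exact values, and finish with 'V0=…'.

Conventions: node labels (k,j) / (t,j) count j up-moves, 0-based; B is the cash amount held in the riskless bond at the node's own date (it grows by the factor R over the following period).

(0,0): Delta=-0.6759 Bond=74.8758
(1,0): Delta=-2.4886 Bond=184.2685
(1,1): Delta=-0.4954 Bond=57.4916
(2,0): Delta=0.0000 Bond=96.1169
(2,1): Delta=-2.7364 Bond=204.0254
(2,2): Delta=-0.2724 Bond=33.1993
(3,0): Delta=0.0000 Bond=98.0392
(3,1): Delta=0.0000 Bond=98.0392
(3,2): Delta=-3.0088 Bond=227.3675
(3,3): Delta=0.0000 Bond=0.0000
V0=9.9903

The replicating-portfolio and risk-neutral prices coincide; use p* = (1.02−0.62)/(1.09−0.62) = 0.8511 for the latter.
At maturity the claim pays: V(4,0)=100.0000, V(4,1)=100.0000, V(4,2)=100.0000, V(4,3)=0.0000, V(4,4)=0.0000
Node (3,0) S=22.8795: V=(p*·100.0000+(1−p*)·100.0000)/1.02=98.0392; Δ=(100.0000−100.0000)/(24.9386−14.1853)=0.0000; B=V−Δ·S=98.0392
Node (3,1) S=40.2236: V=(p*·100.0000+(1−p*)·100.0000)/1.02=98.0392; Δ=(100.0000−100.0000)/(43.8437−24.9386)=0.0000; B=V−Δ·S=98.0392
Node (3,2) S=70.7157: V=(p*·0.0000+(1−p*)·100.0000)/1.02=14.6016; Δ=(0.0000−100.0000)/(77.0801−43.8437)=-3.0088; B=V−Δ·S=227.3675
Node (3,3) S=124.3228: V=(p*·0.0000+(1−p*)·0.0000)/1.02=0.0000; Δ=(0.0000−0.0000)/(135.5118−77.0801)=0.0000; B=V−Δ·S=0.0000
Node (2,0) S=36.9024: V=(p*·98.0392+(1−p*)·98.0392)/1.02=96.1169; Δ=(98.0392−98.0392)/(40.2236−22.8795)=0.0000; B=V−Δ·S=96.1169
Node (2,1) S=64.8768: V=(p*·14.6016+(1−p*)·98.0392)/1.02=26.4985; Δ=(14.6016−98.0392)/(70.7157−40.2236)=-2.7364; B=V−Δ·S=204.0254
Node (2,2) S=114.0576: V=(p*·0.0000+(1−p*)·14.6016)/1.02=2.1321; Δ=(0.0000−14.6016)/(124.3228−70.7157)=-0.2724; B=V−Δ·S=33.1993
Node (1,0) S=59.5200: V=(p*·26.4985+(1−p*)·96.1169)/1.02=36.1443; Δ=(26.4985−96.1169)/(64.8768−36.9024)=-2.4886; B=V−Δ·S=184.2685
Node (1,1) S=104.6400: V=(p*·2.1321+(1−p*)·26.4985)/1.02=5.6481; Δ=(2.1321−26.4985)/(114.0576−64.8768)=-0.4954; B=V−Δ·S=57.4916
Node (0,0) S=96.0000: V=(p*·5.6481+(1−p*)·36.1443)/1.02=9.9903; Δ=(5.6481−36.1443)/(104.6400−59.5200)=-0.6759; B=V−Δ·S=74.8758
Sanity check at the root: Δ(0,0)·S0 + B(0,0) reproduces V0 = 9.9903.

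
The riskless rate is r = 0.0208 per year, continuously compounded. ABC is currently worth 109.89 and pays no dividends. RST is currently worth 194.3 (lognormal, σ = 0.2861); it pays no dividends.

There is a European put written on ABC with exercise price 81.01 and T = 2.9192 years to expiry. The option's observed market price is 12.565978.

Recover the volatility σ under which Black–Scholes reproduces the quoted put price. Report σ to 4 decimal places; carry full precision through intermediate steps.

At σ = 0.4235 the Black–Scholes value reproduces the quote:
σ√T = 0.4235·√2.9192 = 0.723578
d₁ = (ln(S/K) + (r+σ²/2)T) / (σ√T) = (ln(109.89/81.01) + (0.0208+0.4235²/2)·2.9192) / 0.723578 = (0.304907 + 0.322502) / 0.723578 = 0.867093
d₂ = d₁ − σ√T = 0.867093 − 0.723578 = 0.143515
e^{−rT} = 0.941087
N(−d₁) = 0.192946,  N(−d₂) = 0.442942
V = K·e^{−rT}·N(−d₂) − S·N(−d₁) = 33.768772 − 21.202794 = 12.565978 (matching the quote); vega is positive throughout, so no other σ reproduces this price

sigma = 0.4235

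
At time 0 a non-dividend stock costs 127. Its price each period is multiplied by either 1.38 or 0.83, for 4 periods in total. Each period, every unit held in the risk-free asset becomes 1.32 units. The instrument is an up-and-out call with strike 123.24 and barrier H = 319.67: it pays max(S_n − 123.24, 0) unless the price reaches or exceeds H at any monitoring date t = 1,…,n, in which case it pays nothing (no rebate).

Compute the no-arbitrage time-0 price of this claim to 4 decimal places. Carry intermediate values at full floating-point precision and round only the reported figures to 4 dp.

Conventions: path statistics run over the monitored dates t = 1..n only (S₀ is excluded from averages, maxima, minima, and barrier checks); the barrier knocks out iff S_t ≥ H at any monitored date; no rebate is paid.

price = 12.5325

Set p* = 0.8909 (from d < R < u); the path-dependent value is the discounted p*-expectation over all price paths.
Enumerate all 2^4 = 16 price paths (U = up ×1.38, D = down ×0.83); each path with k up-moves has probability p*^k·(1−p*)^(4−k).
DDDD: M=105.4100, payoff=0.0000, prob=0.000142
UDDD: M=175.2600, payoff=0.0000, prob=0.001157
DUDD: M=145.4658, payoff=0.0000, prob=0.001157
UUDD: M=241.8588, payoff=43.3765, prob=0.009446
DDUD: M=120.7366, payoff=0.0000, prob=0.001157
UDUD: M=200.7428, payoff=43.3765, prob=0.009446
DUUD: M=200.7428, payoff=43.3765, prob=0.009446
UUUD: M=333.7651, payoff=0.0000, prob=0.077142
DDDU: M=105.4100, payoff=0.0000, prob=0.001157
UDDU: M=175.2600, payoff=43.3765, prob=0.009446
DUDU: M=166.6165, payoff=43.3765, prob=0.009446
UUDU: M=277.0251, payoff=153.7851, prob=0.077142
DDUU: M=166.6165, payoff=43.3765, prob=0.009446
UDUU: M=277.0251, payoff=153.7851, prob=0.077142
DUUU: M=277.0251, payoff=153.7851, prob=0.077142
UUUU: M=460.5959, payoff=0.0000, prob=0.629990
Price = Σ prob·payoff / R^4 = 38.048072 / 3.035958 = 12.5325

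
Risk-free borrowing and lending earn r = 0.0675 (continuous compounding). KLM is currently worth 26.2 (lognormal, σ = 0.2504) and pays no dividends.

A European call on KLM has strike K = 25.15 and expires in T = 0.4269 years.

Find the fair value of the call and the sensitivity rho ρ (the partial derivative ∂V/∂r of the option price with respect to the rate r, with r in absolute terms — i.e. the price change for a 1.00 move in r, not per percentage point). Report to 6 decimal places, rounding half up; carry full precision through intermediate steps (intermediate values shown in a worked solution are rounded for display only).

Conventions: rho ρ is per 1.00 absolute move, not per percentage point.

price = 2.680052
ρ = 6.620919

σ√T = 0.2504·√0.4269 = 0.163605
d₁ = (ln(S/K) + (r+σ²/2)T) / (σ√T) = (ln(26.2/25.15) + (0.0675+0.2504²/2)·0.4269) / 0.163605 = (0.040902 + 0.042199) / 0.163605 = 0.507933
d₂ = d₁ − σ√T = 0.507933 − 0.163605 = 0.344328
e^{−rT} = 0.971595
N(d₁) = 0.694250,  N(d₂) = 0.634700
Call price V = S·N(d₁) − K·e^{−rT}·N(d₂) = 18.189350 − 15.509298 = 2.680052
ρ = K·T·e^{−rT}·N(d₂) = 6.620919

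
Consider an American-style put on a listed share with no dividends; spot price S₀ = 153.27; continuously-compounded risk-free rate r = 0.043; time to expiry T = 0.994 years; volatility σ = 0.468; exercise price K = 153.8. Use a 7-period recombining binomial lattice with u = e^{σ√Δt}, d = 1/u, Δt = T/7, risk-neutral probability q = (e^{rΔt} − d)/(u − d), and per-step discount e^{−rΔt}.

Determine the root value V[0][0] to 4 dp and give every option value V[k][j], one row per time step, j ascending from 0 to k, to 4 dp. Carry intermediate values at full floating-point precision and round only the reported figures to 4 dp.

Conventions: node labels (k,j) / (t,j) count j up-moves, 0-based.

price = 26.4930
tree:
26.4930
36.6902 15.4880
49.1841 23.2615 7.0378
63.5004 33.8891 11.7358 1.9009
78.1001 47.5232 19.1553 3.6311 0.0000
90.3393 63.5004 30.3583 6.9363 0.0000 0.0000
100.5996 78.1001 46.0850 13.2500 0.0000 0.0000 0.0000
109.2011 90.3393 63.5004 25.3108 0.0000 0.0000 0.0000 0.0000

params: Δt=0.14200 u=1.19286 d=0.83832 q=0.47330 e^(-rΔt)=0.99391
t_7 payoffs: 109.2011 90.3393 63.5004 25.3108 0.0000 0.0000 0.0000 0.0000
k=6: node(6,0) S=53.2004 payoff=100.5996 vs cont=99.6634 → 100.5996 [stop]  node(6,1) S=75.6999 payoff=78.1001 vs cont=77.1638 → 78.1001 [stop]  node(6,2) S=107.7150 payoff=46.0850 vs cont=45.1487 → 46.0850 [stop]  node(6,3) S=153.2700 payoff=0.5300 vs cont=13.2500 → 13.2500 [wait]  node(6,4) S=218.0911 payoff=0.0000 vs cont=0.0000 → 0.0000 [wait]  node(6,5) S=310.3264 payoff=0.0000 vs cont=0.0000 → 0.0000 [wait]  node(6,6) S=441.5700 payoff=0.0000 vs cont=0.0000 → 0.0000 [wait]
k=5: node(5,0) S=63.4607 payoff=90.3393 vs cont=89.4030 → 90.3393 [stop]  node(5,1) S=90.2996 payoff=63.5004 vs cont=62.5641 → 63.5004 [stop]  node(5,2) S=128.4892 payoff=25.3108 vs cont=30.3583 → 30.3583 [wait]  node(5,3) S=182.8300 payoff=0.0000 vs cont=6.9363 → 6.9363 [wait]  node(5,4) S=260.1527 payoff=0.0000 vs cont=0.0000 → 0.0000 [wait]  node(5,5) S=370.1768 payoff=0.0000 vs cont=0.0000 → 0.0000 [wait]
k=4: node(4,0) S=75.6999 payoff=78.1001 vs cont=77.1638 → 78.1001 [stop]  node(4,1) S=107.7150 payoff=46.0850 vs cont=47.5232 → 47.5232 [wait]  node(4,2) S=153.2700 payoff=0.5300 vs cont=19.1553 → 19.1553 [wait]  node(4,3) S=218.0911 payoff=0.0000 vs cont=3.6311 → 3.6311 [wait]  node(4,4) S=310.3264 payoff=0.0000 vs cont=0.0000 → 0.0000 [wait]
k=3: node(3,0) S=90.2996 payoff=63.5004 vs cont=63.2407 → 63.5004 [stop]  node(3,1) S=128.4892 payoff=25.3108 vs cont=33.8891 → 33.8891 [wait]  node(3,2) S=182.8300 payoff=0.0000 vs cont=11.7358 → 11.7358 [wait]  node(3,3) S=260.1527 payoff=0.0000 vs cont=1.9009 → 1.9009 [wait]
k=2: node(2,0) S=107.7150 payoff=46.0850 vs cont=49.1841 → 49.1841 [wait]  node(2,1) S=153.2700 payoff=0.5300 vs cont=23.2615 → 23.2615 [wait]  node(2,2) S=218.0911 payoff=0.0000 vs cont=7.0378 → 7.0378 [wait]
k=1: node(1,0) S=128.4892 payoff=25.3108 vs cont=36.6902 → 36.6902 [wait]  node(1,1) S=182.8300 payoff=0.0000 vs cont=15.4880 → 15.4880 [wait]
k=0: node(0,0) S=153.2700 payoff=0.5300 vs cont=26.4930 → 26.4930 [wait]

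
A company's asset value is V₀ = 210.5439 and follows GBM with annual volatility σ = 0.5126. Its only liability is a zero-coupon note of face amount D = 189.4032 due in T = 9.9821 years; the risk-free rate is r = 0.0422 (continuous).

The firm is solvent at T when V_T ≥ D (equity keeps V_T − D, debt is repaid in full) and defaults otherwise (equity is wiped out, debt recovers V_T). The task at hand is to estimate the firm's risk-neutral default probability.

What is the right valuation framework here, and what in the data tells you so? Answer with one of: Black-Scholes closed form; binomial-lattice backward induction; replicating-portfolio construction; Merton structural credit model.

Key observation: with the firm-asset dynamics (V₀ = 210.5439) and a single zero-coupon liability of face 189.4032 given, debt value, spread, and default probability all derive from the option view of the balance sheet.

framework: Merton structural credit model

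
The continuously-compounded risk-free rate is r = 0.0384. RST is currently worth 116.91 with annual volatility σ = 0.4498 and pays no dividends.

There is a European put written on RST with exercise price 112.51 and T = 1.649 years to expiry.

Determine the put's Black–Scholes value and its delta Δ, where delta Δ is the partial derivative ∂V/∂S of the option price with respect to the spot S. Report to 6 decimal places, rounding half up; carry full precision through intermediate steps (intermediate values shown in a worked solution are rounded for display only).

price = 20.013259
Δ = -0.321021

σ√T = 0.4498·√1.649 = 0.577603
d₁ = (ln(S/K) + (r+σ²/2)T) / (σ√T) = (ln(116.91/112.51) + (0.0384+0.4498²/2)·1.649) / 0.577603 = (0.038362 + 0.230134) / 0.577603 = 0.464846
d₂ = d₁ − σ√T = 0.464846 − 0.577603 = -0.112757
e^{−rT} = 0.938642
N(−d₁) = 0.321021,  N(−d₂) = 0.544888
Put price V = K·e^{−rT}·N(−d₂) − S·N(−d₁) = 57.543800 − 37.530541 = 20.013259
Δ = −N(−d₁) = -0.321021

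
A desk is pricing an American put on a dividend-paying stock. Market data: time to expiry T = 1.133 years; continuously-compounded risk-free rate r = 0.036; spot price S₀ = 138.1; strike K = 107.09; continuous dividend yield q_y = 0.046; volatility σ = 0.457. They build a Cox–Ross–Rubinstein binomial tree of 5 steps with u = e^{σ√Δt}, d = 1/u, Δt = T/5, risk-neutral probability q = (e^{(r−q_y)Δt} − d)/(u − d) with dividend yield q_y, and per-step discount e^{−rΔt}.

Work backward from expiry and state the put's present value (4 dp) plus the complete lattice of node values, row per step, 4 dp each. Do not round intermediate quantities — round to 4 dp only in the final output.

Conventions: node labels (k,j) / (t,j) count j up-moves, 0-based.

price = 10.4927
tree:
10.4927
16.2869 3.3333
24.6235 6.0082 0.0000
35.8514 10.8296 0.0000 0.0000
49.2429 19.5202 0.0000 0.0000 0.0000
60.5524 35.1849 0.0000 0.0000 0.0000 0.0000

Δt=0.22660  u=1.24302  d=0.80449  q=0.44067  discount=0.99188
step 5 (expiry): payoffs max(K−S,0) = 60.5524 35.1849 0.0000 0.0000 0.0000 0.0000
k=4: (k=4,j=0): S=57.8471, K−S=49.2429, hold=48.9727 ⇒ V=49.2429 exercise | (k=4,j=1): S=89.3795, K−S=17.7105, hold=19.5202 ⇒ V=19.5202 continue | (k=4,j=2): S=138.1000, K−S=0.0000, hold=0.0000 ⇒ V=0.0000 continue | (k=4,j=3): S=213.3780, K−S=0.0000, hold=0.0000 ⇒ V=0.0000 continue | (k=4,j=4): S=329.6898, K−S=0.0000, hold=0.0000 ⇒ V=0.0000 continue
k=3: (k=3,j=0): S=71.9051, K−S=35.1849, hold=35.8514 ⇒ V=35.8514 continue | (k=3,j=1): S=111.1004, K−S=0.0000, hold=10.8296 ⇒ V=10.8296 continue | (k=3,j=2): S=171.6610, K−S=0.0000, hold=0.0000 ⇒ V=0.0000 continue | (k=3,j=3): S=265.2330, K−S=0.0000, hold=0.0000 ⇒ V=0.0000 continue
k=2: (k=2,j=0): S=89.3795, K−S=17.7105, hold=24.6235 ⇒ V=24.6235 continue | (k=2,j=1): S=138.1000, K−S=0.0000, hold=6.0082 ⇒ V=6.0082 continue | (k=2,j=2): S=213.3780, K−S=0.0000, hold=0.0000 ⇒ V=0.0000 continue
k=1: (k=1,j=0): S=111.1004, K−S=0.0000, hold=16.2869 ⇒ V=16.2869 continue | (k=1,j=1): S=171.6610, K−S=0.0000, hold=3.3333 ⇒ V=3.3333 continue
k=0: (k=0,j=0): S=138.1000, K−S=0.0000, hold=10.4927 ⇒ V=10.4927 continue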